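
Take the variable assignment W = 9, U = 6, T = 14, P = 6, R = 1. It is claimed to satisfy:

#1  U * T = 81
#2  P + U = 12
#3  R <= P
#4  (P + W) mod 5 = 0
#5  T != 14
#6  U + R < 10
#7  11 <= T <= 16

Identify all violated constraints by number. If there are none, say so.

#1 U * T = 6 * 14 = 84, not 81  false
#2 P + U = 6 + 6 = 12  true
#3 R = 1, P = 6; 1 ≤ 6  true
#4 P + W = 15; 15 mod 5 = 0  true
#5 T = 14, but 14 is required to differ  false
#6 U + R = 6 + 1 = 7; 7 < 10  true
#7 T = 14 lies in [11, 16]  true

No — constraints 1, 5 are not satisfied.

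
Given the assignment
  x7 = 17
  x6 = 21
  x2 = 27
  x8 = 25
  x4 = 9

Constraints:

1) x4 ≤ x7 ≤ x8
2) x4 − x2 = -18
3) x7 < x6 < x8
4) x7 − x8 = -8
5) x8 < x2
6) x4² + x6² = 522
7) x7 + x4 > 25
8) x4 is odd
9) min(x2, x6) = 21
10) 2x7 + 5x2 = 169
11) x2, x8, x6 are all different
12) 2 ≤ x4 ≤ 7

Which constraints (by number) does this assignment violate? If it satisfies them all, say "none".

Violated: 12.

1) values 9 ≤ 17 ≤ 25 — OK.
2) x4 − x2 = 9 − 27 = -18 — OK.
3) values 17 < 21 < 25 — OK.
4) x7 − x8 = 17 − 25 = -8 — OK.
5) x8 = 25, x2 = 27; 25 < 27 — OK.
6) x4² + x6² = 9² + 21² = 81 + 441 = 522 — OK.
7) x7 + x4 = 17 + 9 = 26; 26 > 25 — OK.
8) x4 = 9 is odd — OK.
9) min(27, 21) = 21 — OK.
10) 2x7 + 5x2 = 2(17) + 5(27) = 169 — OK.
11) values 27, 25, 21 are pairwise distinct — OK.
12) x4 = 9 is outside [2, 7] — violated.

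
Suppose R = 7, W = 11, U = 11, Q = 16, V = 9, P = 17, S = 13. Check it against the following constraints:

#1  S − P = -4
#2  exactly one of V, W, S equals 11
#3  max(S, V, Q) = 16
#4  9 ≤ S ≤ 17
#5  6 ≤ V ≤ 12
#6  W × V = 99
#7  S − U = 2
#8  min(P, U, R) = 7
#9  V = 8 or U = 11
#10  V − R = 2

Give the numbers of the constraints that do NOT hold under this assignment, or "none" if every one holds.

#1 S − P = 13 − 17 = -4  ✓
#2 V=9, W=11, S=13; 1 of them equals 11  ✓
#3 max(13, 9, 16) = 16  ✓
#4 S = 13 lies in [9, 17]  ✓
#5 V = 9 lies in [6, 12]  ✓
#6 W × V = 11 × 9 = 99  ✓
#7 S − U = 13 − 11 = 2  ✓
#8 min(17, 11, 7) = 7  ✓
#9 V = 9 ≠ 8, but U = 11 = 11 (second disjunct)  ✓
#10 V − R = 9 − 7 = 2  ✓

All constraints are satisfied.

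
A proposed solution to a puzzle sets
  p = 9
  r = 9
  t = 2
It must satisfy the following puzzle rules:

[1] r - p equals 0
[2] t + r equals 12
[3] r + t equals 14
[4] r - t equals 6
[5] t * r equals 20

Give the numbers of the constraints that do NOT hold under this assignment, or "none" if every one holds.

The assignment fails constraints 2, 3, 4, 5.

[1] r - p = 9 - 9 = 0 — holds.
[2] t + r = 2 + 9 = 11, not 12 — fails.
[3] r + t = 9 + 2 = 11, not 14 — fails.
[4] r - t = 9 - 2 = 7, not 6 — fails.
[5] t * r = 2 * 9 = 18, not 20 — fails.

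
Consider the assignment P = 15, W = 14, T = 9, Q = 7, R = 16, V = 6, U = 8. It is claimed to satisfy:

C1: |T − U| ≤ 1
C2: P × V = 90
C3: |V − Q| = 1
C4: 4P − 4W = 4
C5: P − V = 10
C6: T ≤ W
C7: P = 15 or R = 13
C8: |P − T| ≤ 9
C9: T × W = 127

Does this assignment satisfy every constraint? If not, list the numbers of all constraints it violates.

Constraints 5 and 9 are violated.

C1: |9 − 8| = 1; 1 ≤ 1 — holds.
C2: P × V = 15 × 6 = 90 — holds.
C3: |6 − 7| = 1 — holds.
C4: 4P − 4W = 4(15) − 4(14) = 4 — holds.
C5: P − V = 15 − 6 = 9, not 10 — does not hold.
C6: T = 9, W = 14; 9 ≤ 14 — holds.
C7: P = 15 = 15 (first disjunct) — holds.
C8: |15 − 9| = 6; 6 ≤ 9 — holds.
C9: T × W = 9 × 14 = 126, not 127 — does not hold.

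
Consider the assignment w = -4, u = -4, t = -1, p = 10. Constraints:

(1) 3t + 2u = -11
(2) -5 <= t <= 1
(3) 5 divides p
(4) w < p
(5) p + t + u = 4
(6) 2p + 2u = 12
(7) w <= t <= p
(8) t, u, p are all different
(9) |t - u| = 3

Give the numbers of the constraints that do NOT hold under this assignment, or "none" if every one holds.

(1) 3t + 2u = 3(-1) + 2(-4) = -11  holds
(2) t = -1 lies in [-5, 1]  holds
(3) 10 / 5 = 2, so 5 divides 10  holds
(4) w = -4, p = 10; -4 < 10  holds
(5) p + t + u = 10 + (-1) + (-4) = 5, not 4  fails
(6) 2p + 2u = 2(10) + 2(-4) = 12  holds
(7) values -4 <= -1 <= 10  holds
(8) values -1, -4, 10 are pairwise distinct  holds
(9) |-1 - (-4)| = 3  holds

The assignment fails constraint 5.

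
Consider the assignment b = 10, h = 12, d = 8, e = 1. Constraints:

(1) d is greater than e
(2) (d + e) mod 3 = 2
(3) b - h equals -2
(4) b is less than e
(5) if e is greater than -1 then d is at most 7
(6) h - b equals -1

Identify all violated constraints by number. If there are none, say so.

(1) d = 8, e = 1; 8 > 1 — holds.
(2) d + e = 9; 9 mod 3 = 0, not 2 — does not hold.
(3) b - h = 10 - 12 = -2 — holds.
(4) b = 10, e = 1; 10 ≥ 1 (want <) — does not hold.
(5) e = 1 > -1, so we need d ≤ 7; but d = 8 > 7 — does not hold.
(6) h - b = 12 - 10 = 2, not -1 — does not hold.

Constraints 2, 4, 5, and 6 do not hold.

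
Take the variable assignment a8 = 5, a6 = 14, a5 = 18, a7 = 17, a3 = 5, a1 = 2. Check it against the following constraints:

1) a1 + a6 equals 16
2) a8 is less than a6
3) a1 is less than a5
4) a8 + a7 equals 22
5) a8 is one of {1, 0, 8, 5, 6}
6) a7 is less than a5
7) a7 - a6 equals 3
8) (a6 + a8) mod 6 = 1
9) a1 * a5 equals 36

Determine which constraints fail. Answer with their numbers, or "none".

1) a1 + a6 = 2 + 14 = 16  holds
2) a8 = 5, a6 = 14; 5 < 14  holds
3) a1 = 2, a5 = 18; 2 < 18  holds
4) a8 + a7 = 5 + 17 = 22  holds
5) a8 = 5 is in {1, 0, 8, 5, 6}  holds
6) a7 = 17, a5 = 18; 17 < 18  holds
7) a7 - a6 = 17 - 14 = 3  holds
8) a6 + a8 = 19; 19 mod 6 = 1  holds
9) a1 * a5 = 2 * 18 = 36  holds

All constraints are satisfied.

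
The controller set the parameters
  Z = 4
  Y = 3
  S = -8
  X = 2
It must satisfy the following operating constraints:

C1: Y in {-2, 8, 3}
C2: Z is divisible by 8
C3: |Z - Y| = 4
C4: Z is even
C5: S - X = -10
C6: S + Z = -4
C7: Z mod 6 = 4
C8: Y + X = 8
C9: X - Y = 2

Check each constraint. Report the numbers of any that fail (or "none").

C1: Y = 3 is in {-2, 8, 3}  true
C2: 4 = 8*0 + 4, so 8 does not divide 4  false
C3: |4 - 3| = 1, not 4  false
C4: Z = 4 is even  true
C5: S - X = -8 - 2 = -10  true
C6: S + Z = -8 + 4 = -4  true
C7: 4 mod 6 = 4  true
C8: Y + X = 3 + 2 = 5, not 8  false
C9: X - Y = 2 - 3 = -1, not 2  false

No — constraints 2, 3, 8, 9 are not satisfied.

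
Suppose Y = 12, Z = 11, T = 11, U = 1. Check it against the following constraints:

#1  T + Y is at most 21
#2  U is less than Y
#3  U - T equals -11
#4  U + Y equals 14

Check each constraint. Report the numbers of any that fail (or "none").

Constraints 1, 3, and 4 do not hold.

#1 T + Y = 11 + 12 = 23; 23 > 21, bound 21 not met  ✗
#2 U = 1, Y = 12; 1 < 12  ✓
#3 U - T = 1 - 11 = -10, not -11  ✗
#4 U + Y = 1 + 12 = 13, not 14  ✗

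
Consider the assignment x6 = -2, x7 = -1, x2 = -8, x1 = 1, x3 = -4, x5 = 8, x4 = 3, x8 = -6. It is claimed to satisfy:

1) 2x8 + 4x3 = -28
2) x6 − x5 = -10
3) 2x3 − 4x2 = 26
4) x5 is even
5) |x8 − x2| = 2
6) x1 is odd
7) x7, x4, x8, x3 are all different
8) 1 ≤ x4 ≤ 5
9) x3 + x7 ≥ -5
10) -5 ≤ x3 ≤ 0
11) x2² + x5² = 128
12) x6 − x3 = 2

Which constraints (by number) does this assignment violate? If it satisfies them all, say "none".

Violated: 3.

1) 2x8 + 4x3 = 2(-6) + 4(-4) = -28  holds
2) x6 − x5 = -2 − 8 = -10  holds
3) 2x3 − 4x2 = 2(-4) − 4(-8) = 24, not 26  fails
4) x5 = 8 is even  holds
5) |-6 − (-8)| = 2  holds
6) x1 = 1 is odd  holds
7) values -1, 3, -6, -4 are pairwise distinct  holds
8) x4 = 3 lies in [1, 5]  holds
9) x3 + x7 = -4 + (-1) = -5; -5 ≥ -5  holds
10) x3 = -4 lies in [-5, 0]  holds
11) x2² + x5² = (-8)² + 8² = 64 + 64 = 128  holds
12) x6 − x3 = -2 − (-4) = 2  holds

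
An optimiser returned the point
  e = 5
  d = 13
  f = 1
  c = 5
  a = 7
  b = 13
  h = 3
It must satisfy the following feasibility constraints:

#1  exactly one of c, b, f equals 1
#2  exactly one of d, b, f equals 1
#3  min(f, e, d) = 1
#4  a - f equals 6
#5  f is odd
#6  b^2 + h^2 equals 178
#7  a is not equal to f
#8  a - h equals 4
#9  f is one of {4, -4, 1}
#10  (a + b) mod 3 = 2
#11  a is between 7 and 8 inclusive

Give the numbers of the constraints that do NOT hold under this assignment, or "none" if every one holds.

No violations.

#1 c=5, b=13, f=1; 1 of them equals 1  true
#2 d=13, b=13, f=1; 1 of them equals 1  true
#3 min(1, 5, 13) = 1  true
#4 a - f = 7 - 1 = 6  true
#5 f = 1 is odd  true
#6 b^2 + h^2 = 13^2 + 3^2 = 169 + 9 = 178  true
#7 a = 7, f = 1; distinct  true
#8 a - h = 7 - 3 = 4  true
#9 f = 1 is in {4, -4, 1}  true
#10 a + b = 20; 20 mod 3 = 2  true
#11 a = 7 lies in [7, 8]  true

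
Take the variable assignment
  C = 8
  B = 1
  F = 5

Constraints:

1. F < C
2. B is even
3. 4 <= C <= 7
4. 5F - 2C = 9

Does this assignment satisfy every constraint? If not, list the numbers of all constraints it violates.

1. F = 5, C = 8; 5 < 8  true
2. B = 1 is odd  false
3. C = 8 is outside [4, 7]  false
4. 5F - 2C = 5(5) - 2(8) = 9  true

Violated: 2 and 3.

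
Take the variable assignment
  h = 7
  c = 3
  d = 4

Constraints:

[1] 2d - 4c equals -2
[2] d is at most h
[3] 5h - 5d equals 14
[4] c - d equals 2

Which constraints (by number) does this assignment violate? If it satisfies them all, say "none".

[1] 2d - 4c = 2(4) - 4(3) = -4, not -2 — violated.
[2] d = 4, h = 7; 4 ≤ 7 — OK.
[3] 5h - 5d = 5(7) - 5(4) = 15, not 14 — violated.
[4] c - d = 3 - 4 = -1, not 2 — violated.

Violated: 1, 3, and 4.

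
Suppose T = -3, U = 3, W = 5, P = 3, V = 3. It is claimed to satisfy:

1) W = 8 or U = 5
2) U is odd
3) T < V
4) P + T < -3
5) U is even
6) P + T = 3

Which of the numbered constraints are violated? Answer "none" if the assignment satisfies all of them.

The assignment fails constraints 1, 4, 5, and 6.

1) W = 5 ≠ 8 and U = 3 ≠ 5; both disjuncts false  no
2) U = 3 is odd  yes
3) T = -3, V = 3; -3 < 3  yes
4) P + T = 3 + (-3) = 0; 0 ≥ -3, bound -3 not met  no
5) U = 3 is odd  no
6) P + T = 3 + (-3) = 0, not 3  no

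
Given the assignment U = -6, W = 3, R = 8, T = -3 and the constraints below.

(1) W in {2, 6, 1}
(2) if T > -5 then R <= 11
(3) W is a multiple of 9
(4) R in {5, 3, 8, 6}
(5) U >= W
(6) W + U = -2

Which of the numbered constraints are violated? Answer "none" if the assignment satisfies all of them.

(1) W = 3 is not in {2, 6, 1} — fails.
(2) T = -3 > -5, so we need R ≤ 11; R = 8 ≤ 11 — holds.
(3) 3 = 9*0 + 3, so 9 does not divide 3 — fails.
(4) R = 8 is in {5, 3, 8, 6} — holds.
(5) U = -6, W = 3; -6 < 3 (want ≥) — fails.
(6) W + U = 3 + (-6) = -3, not -2 — fails.

No — constraints 1, 3, 5, and 6 are not satisfied.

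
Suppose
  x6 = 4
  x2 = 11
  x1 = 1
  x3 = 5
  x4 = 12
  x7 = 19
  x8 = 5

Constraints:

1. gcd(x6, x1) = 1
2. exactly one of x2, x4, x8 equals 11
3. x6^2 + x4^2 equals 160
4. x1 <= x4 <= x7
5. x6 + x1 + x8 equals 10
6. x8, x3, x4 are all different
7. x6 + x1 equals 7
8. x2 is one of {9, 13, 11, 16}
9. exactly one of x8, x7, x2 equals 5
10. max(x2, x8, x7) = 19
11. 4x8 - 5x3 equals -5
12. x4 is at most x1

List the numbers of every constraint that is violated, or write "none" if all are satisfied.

The assignment fails constraints 6, 7, 12.

1. gcd(4, 1) = 1 — holds.
2. x2=11, x4=12, x8=5; 1 of them equals 11 — holds.
3. x6^2 + x4^2 = 4^2 + 12^2 = 16 + 144 = 160 — holds.
4. values 1 <= 12 <= 19 — holds.
5. x6 + x1 + x8 = 4 + 1 + 5 = 10 — holds.
6. x8 = x3 = 5, not all different — fails.
7. x6 + x1 = 4 + 1 = 5, not 7 — fails.
8. x2 = 11 is in {9, 13, 11, 16} — holds.
9. x8=5, x7=19, x2=11; 1 of them equals 5 — holds.
10. max(11, 5, 19) = 19 — holds.
11. 4x8 - 5x3 = 4(5) - 5(5) = -5 — holds.
12. x4 = 12, x1 = 1; 12 > 1 (want ≤) — fails.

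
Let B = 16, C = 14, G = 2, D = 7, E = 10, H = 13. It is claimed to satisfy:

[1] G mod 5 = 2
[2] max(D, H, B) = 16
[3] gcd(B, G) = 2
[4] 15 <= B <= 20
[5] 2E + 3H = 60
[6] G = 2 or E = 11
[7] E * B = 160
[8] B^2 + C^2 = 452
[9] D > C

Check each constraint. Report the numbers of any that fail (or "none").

Constraints 5 and 9 are violated.

[1] 2 mod 5 = 2 — holds.
[2] max(7, 13, 16) = 16 — holds.
[3] gcd(16, 2) = 2 — holds.
[4] B = 16 lies in [15, 20] — holds.
[5] 2E + 3H = 2(10) + 3(13) = 59, not 60 — fails.
[6] G = 2 = 2 (first disjunct) — holds.
[7] E * B = 10 * 16 = 160 — holds.
[8] B^2 + C^2 = 16^2 + 14^2 = 256 + 196 = 452 — holds.
[9] D = 7, C = 14; 7 ≤ 14 (want >) — fails.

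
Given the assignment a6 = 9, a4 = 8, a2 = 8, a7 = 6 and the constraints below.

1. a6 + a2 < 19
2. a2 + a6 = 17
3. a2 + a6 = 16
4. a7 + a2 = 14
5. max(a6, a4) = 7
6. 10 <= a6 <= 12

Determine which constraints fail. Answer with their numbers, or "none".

The assignment fails constraints 3, 5, 6.

1. a6 + a2 = 9 + 8 = 17; 17 < 19 — holds.
2. a2 + a6 = 8 + 9 = 17 — holds.
3. a2 + a6 = 8 + 9 = 17, not 16 — fails.
4. a7 + a2 = 6 + 8 = 14 — holds.
5. max(9, 8) = 9, not 7 — fails.
6. a6 = 9 is outside [10, 12] — fails.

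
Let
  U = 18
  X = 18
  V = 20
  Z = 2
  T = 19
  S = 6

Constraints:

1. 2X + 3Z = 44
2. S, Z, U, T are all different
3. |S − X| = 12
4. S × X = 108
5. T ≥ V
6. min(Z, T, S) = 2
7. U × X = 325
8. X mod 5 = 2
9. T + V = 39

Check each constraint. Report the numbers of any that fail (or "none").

1. 2X + 3Z = 2(18) + 3(2) = 42, not 44 — does not hold.
2. values 6, 2, 18, 19 are pairwise distinct — holds.
3. |6 − 18| = 12 — holds.
4. S × X = 6 × 18 = 108 — holds.
5. T = 19, V = 20; 19 < 20 (want ≥) — does not hold.
6. min(2, 19, 6) = 2 — holds.
7. U × X = 18 × 18 = 324, not 325 — does not hold.
8. 18 mod 5 = 3, not 2 — does not hold.
9. T + V = 19 + 20 = 39 — holds.

Constraints 1, 5, 7, and 8 do not hold.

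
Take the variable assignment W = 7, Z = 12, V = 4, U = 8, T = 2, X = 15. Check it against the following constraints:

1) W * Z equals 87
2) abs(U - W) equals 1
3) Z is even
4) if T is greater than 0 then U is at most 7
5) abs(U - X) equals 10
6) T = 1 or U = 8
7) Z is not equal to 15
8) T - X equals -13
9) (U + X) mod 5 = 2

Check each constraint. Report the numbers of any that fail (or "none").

1) W * Z = 7 * 12 = 84, not 87 — violated.
2) abs(8 - 7) = 1 — OK.
3) Z = 12 is even — OK.
4) T = 2 > 0, so we need U ≤ 7; but U = 8 > 7 — violated.
5) abs(8 - 15) = 7, not 10 — violated.
6) T = 2 ≠ 1, but U = 8 = 8 (second disjunct) — OK.
7) Z = 12, and 12 ≠ 15 — OK.
8) T - X = 2 - 15 = -13 — OK.
9) U + X = 23; 23 mod 5 = 3, not 2 — violated.

Constraints 1, 4, 5, and 9 are violated.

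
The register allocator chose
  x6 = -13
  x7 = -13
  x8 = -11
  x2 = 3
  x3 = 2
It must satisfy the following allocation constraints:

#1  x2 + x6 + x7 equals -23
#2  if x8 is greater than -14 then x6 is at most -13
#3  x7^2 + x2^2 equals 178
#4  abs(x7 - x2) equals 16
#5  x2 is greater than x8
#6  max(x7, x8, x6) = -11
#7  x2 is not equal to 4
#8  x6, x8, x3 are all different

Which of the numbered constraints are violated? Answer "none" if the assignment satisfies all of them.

#1 x2 + x6 + x7 = 3 + (-13) + (-13) = -23  true
#2 x8 = -11 > -14, so we need x6 ≤ -13; x6 = -13 ≤ -13  true
#3 x7^2 + x2^2 = (-13)^2 + 3^2 = 169 + 9 = 178  true
#4 abs(-13 - 3) = 16  true
#5 x2 = 3, x8 = -11; 3 > -11  true
#6 max(-13, -11, -13) = -11  true
#7 x2 = 3, and 3 ≠ 4  true
#8 values -13, -11, 2 are pairwise distinct  true

All constraints are satisfied.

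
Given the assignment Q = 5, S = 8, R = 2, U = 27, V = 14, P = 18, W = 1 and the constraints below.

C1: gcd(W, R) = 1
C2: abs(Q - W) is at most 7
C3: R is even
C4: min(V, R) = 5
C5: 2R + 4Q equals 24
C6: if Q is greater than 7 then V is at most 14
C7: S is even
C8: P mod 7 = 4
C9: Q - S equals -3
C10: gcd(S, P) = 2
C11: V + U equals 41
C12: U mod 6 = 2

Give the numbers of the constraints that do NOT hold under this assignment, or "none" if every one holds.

Violated: 4, 12.

C1: gcd(1, 2) = 1 — satisfied.
C2: abs(5 - 1) = 4; 4 ≤ 7 — satisfied.
C3: R = 2 is even — satisfied.
C4: min(14, 2) = 2, not 5 — violated.
C5: 2R + 4Q = 2(2) + 4(5) = 24 — satisfied.
C6: Q = 5, not > 7; antecedent false, conditional vacuously true — satisfied.
C7: S = 8 is even — satisfied.
C8: 18 mod 7 = 4 — satisfied.
C9: Q - S = 5 - 8 = -3 — satisfied.
C10: gcd(8, 18) = 2 — satisfied.
C11: V + U = 14 + 27 = 41 — satisfied.
C12: 27 mod 6 = 3, not 2 — violated.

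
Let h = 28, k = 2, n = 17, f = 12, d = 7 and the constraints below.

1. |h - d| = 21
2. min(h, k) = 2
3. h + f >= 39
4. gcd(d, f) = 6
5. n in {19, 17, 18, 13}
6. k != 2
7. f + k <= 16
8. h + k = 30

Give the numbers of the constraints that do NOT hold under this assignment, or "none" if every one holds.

1. |28 - 7| = 21  ✔
2. min(28, 2) = 2  ✔
3. h + f = 28 + 12 = 40; 40 ≥ 39  ✔
4. gcd(7, 12) = 1, not 6  ✘
5. n = 17 is in {19, 17, 18, 13}  ✔
6. k = 2, but 2 is required to differ  ✘
7. f + k = 12 + 2 = 14; 14 ≤ 16  ✔
8. h + k = 28 + 2 = 30  ✔

No — constraints 4 and 6 are not satisfied.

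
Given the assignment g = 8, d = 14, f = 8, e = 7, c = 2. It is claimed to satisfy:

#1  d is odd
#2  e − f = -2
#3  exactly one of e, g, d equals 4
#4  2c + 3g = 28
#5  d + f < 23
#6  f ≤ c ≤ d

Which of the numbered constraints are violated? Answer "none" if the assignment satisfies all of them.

Violated: 1, 2, 3, and 6.

#1 d = 14 is even  fails
#2 e − f = 7 − 8 = -1, not -2  fails
#3 e=7, g=8, d=14; 0 of them equal 4, not exactly one  fails
#4 2c + 3g = 2(2) + 3(8) = 28  holds
#5 d + f = 14 + 8 = 22; 22 < 23  holds
#6 values 8, 2, 14; f = 8 is not ≤ c = 2  fails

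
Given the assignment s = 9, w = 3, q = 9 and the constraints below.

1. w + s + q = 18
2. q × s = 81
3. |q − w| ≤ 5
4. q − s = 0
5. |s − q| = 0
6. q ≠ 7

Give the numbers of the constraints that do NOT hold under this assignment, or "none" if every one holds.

Constraints 1, 3 do not hold.

1. w + s + q = 3 + 9 + 9 = 21, not 18 — fails.
2. q × s = 9 × 9 = 81 — holds.
3. |9 − 3| = 6; 6 > 5, exceeds bound 5 — fails.
4. q − s = 9 − 9 = 0 — holds.
5. |9 − 9| = 0 — holds.
6. q = 9, and 9 ≠ 7 — holds.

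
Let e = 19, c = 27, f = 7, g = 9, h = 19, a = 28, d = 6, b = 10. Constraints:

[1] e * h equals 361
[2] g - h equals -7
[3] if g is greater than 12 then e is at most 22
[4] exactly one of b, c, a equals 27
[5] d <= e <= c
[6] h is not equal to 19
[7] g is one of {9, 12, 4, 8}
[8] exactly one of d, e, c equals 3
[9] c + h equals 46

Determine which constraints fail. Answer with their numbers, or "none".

Constraints 2, 6, and 8 are violated.

[1] e * h = 19 * 19 = 361 — holds.
[2] g - h = 9 - 19 = -10, not -7 — fails.
[3] g = 9, not > 12; antecedent false, conditional vacuously true — holds.
[4] b=10, c=27, a=28; 1 of them equals 27 — holds.
[5] values 6 <= 19 <= 27 — holds.
[6] h = 19, but 19 is required to differ — fails.
[7] g = 9 is in {9, 12, 4, 8} — holds.
[8] d=6, e=19, c=27; 0 of them equal 3, not exactly one — fails.
[9] c + h = 27 + 19 = 46 — holds.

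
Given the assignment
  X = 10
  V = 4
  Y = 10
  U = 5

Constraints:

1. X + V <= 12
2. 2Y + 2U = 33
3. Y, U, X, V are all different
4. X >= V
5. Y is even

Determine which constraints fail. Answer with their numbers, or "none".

No — constraints 1, 2, and 3 are not satisfied.

1. X + V = 10 + 4 = 14; 14 > 12, bound 12 not met — violated.
2. 2Y + 2U = 2(10) + 2(5) = 30, not 33 — violated.
3. Y = X = 10, not all different — violated.
4. X = 10, V = 4; 10 ≥ 4 — satisfied.
5. Y = 10 is even — satisfied.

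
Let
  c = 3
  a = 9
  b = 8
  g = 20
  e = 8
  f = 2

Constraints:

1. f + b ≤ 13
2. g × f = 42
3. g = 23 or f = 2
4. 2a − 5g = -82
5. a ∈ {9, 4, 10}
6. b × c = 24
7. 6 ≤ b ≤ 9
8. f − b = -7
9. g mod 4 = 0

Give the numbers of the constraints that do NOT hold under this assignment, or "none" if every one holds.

Violated: 2 and 8.

1. f + b = 2 + 8 = 10; 10 ≤ 13 — holds.
2. g × f = 20 × 2 = 40, not 42 — does not hold.
3. g = 20 ≠ 23, but f = 2 = 2 (second disjunct) — holds.
4. 2a − 5g = 2(9) − 5(20) = -82 — holds.
5. a = 9 is in {9, 4, 10} — holds.
6. b × c = 8 × 3 = 24 — holds.
7. b = 8 lies in [6, 9] — holds.
8. f − b = 2 − 8 = -6, not -7 — does not hold.
9. 20 mod 4 = 0 — holds.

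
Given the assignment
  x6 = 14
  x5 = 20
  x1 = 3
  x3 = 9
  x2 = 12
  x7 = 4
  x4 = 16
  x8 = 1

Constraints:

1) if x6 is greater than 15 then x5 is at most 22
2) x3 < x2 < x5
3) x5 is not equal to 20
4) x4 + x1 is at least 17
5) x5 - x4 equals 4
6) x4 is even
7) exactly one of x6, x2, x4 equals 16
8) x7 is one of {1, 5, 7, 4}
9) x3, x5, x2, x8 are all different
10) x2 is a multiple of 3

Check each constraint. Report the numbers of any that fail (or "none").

Constraint 3 is violated.

1) x6 = 14, not > 15; antecedent false, conditional vacuously true — holds.
2) values 9 < 12 < 20 — holds.
3) x5 = 20, but 20 is required to differ — fails.
4) x4 + x1 = 16 + 3 = 19; 19 ≥ 17 — holds.
5) x5 - x4 = 20 - 16 = 4 — holds.
6) x4 = 16 is even — holds.
7) x6=14, x2=12, x4=16; 1 of them equals 16 — holds.
8) x7 = 4 is in {1, 5, 7, 4} — holds.
9) values 9, 20, 12, 1 are pairwise distinct — holds.
10) 12 / 3 = 4, so 3 divides 12 — holds.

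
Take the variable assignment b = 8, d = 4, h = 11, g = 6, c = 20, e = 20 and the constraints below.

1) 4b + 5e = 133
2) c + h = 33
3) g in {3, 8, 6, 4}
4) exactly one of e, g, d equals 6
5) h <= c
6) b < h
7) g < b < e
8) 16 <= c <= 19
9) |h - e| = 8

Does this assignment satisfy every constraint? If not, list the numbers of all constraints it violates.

1) 4b + 5e = 4(8) + 5(20) = 132, not 133 — fails.
2) c + h = 20 + 11 = 31, not 33 — fails.
3) g = 6 is in {3, 8, 6, 4} — holds.
4) e=20, g=6, d=4; 1 of them equals 6 — holds.
5) h = 11, c = 20; 11 ≤ 20 — holds.
6) b = 8, h = 11; 8 < 11 — holds.
7) values 6 < 8 < 20 — holds.
8) c = 20 is outside [16, 19] — fails.
9) |11 - 20| = 9, not 8 — fails.

Constraints 1, 2, 8, 9 do not hold.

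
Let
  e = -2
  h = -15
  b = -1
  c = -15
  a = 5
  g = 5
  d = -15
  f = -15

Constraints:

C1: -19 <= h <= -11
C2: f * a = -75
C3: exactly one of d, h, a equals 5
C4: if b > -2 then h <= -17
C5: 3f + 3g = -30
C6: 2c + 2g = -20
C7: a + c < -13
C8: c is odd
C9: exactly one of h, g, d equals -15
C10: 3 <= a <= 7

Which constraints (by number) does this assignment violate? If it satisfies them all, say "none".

C1: h = -15 lies in [-19, -11]  holds
C2: f * a = -15 * 5 = -75  holds
C3: d=-15, h=-15, a=5; 1 of them equals 5  holds
C4: b = -1 > -2, so we need h ≤ -17; but h = -15 > -17  fails
C5: 3f + 3g = 3(-15) + 3(5) = -30  holds
C6: 2c + 2g = 2(-15) + 2(5) = -20  holds
C7: a + c = 5 + (-15) = -10; -10 ≥ -13, bound -13 not met  fails
C8: c = -15 is odd  holds
C9: h=-15, g=5, d=-15; 2 of them equal -15, not exactly one  fails
C10: a = 5 lies in [3, 7]  holds

The assignment fails constraints 4, 7, 9.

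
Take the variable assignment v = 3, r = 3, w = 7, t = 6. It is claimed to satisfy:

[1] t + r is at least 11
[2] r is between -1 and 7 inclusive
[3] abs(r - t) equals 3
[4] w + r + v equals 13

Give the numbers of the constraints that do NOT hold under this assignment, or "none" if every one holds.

[1] t + r = 6 + 3 = 9; 9 < 11, bound 11 not met — violated.
[2] r = 3 lies in [-1, 7] — OK.
[3] abs(3 - 6) = 3 — OK.
[4] w + r + v = 7 + 3 + 3 = 13 — OK.

Violated: 1.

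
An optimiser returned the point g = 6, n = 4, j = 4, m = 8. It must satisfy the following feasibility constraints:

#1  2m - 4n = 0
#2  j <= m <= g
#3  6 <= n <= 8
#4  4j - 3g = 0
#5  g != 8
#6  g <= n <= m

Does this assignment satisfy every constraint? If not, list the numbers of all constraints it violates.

No — constraints 2, 3, 4, and 6 are not satisfied.

#1 2m - 4n = 2(8) - 4(4) = 0 — holds.
#2 values 4, 8, 6; m = 8 is not <= g = 6 — does not hold.
#3 n = 4 is outside [6, 8] — does not hold.
#4 4j - 3g = 4(4) - 3(6) = -2, not 0 — does not hold.
#5 g = 6, and 6 ≠ 8 — holds.
#6 values 6, 4, 8; g = 6 is not <= n = 4 — does not hold.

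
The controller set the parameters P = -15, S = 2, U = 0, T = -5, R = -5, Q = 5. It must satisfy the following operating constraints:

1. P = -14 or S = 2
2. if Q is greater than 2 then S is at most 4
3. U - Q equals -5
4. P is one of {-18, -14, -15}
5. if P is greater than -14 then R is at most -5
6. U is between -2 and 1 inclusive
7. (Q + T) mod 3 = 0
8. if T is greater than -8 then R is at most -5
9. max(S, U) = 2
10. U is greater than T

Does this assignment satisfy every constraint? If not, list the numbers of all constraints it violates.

No violations.

1. P = -15 ≠ -14, but S = 2 = 2 (second disjunct) — satisfied.
2. Q = 5 > 2, so we need S ≤ 4; S = 2 ≤ 4 — satisfied.
3. U - Q = 0 - 5 = -5 — satisfied.
4. P = -15 is in {-18, -14, -15} — satisfied.
5. P = -15, not > -14; antecedent false, conditional vacuously true — satisfied.
6. U = 0 lies in [-2, 1] — satisfied.
7. Q + T = 0; 0 mod 3 = 0 — satisfied.
8. T = -5 > -8, so we need R ≤ -5; R = -5 ≤ -5 — satisfied.
9. max(2, 0) = 2 — satisfied.
10. U = 0, T = -5; 0 > -5 — satisfied.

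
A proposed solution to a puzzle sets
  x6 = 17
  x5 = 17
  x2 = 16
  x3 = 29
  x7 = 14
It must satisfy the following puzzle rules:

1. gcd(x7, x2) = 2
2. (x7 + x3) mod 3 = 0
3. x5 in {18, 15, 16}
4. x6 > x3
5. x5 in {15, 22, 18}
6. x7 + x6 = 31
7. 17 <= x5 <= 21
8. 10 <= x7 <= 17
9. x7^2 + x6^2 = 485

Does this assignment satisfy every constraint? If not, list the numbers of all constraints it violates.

No — constraints 2, 3, 4, 5 are not satisfied.

1. gcd(14, 16) = 2 — satisfied.
2. x7 + x3 = 43; 43 mod 3 = 1, not 0 — violated.
3. x5 = 17 is not in {18, 15, 16} — violated.
4. x6 = 17, x3 = 29; 17 ≤ 29 (want >) — violated.
5. x5 = 17 is not in {15, 22, 18} — violated.
6. x7 + x6 = 14 + 17 = 31 — satisfied.
7. x5 = 17 lies in [17, 21] — satisfied.
8. x7 = 14 lies in [10, 17] — satisfied.
9. x7^2 + x6^2 = 14^2 + 17^2 = 196 + 289 = 485 — satisfied.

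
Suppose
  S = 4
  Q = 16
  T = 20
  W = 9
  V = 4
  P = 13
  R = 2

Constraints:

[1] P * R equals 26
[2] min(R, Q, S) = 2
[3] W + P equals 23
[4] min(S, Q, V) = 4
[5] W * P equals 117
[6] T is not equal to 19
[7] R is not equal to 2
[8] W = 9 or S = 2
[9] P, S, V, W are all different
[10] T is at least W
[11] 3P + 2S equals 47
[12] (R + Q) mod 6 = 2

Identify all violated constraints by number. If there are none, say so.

The assignment fails constraints 3, 7, 9, 12.

[1] P * R = 13 * 2 = 26  ✓
[2] min(2, 16, 4) = 2  ✓
[3] W + P = 9 + 13 = 22, not 23  ✗
[4] min(4, 16, 4) = 4  ✓
[5] W * P = 9 * 13 = 117  ✓
[6] T = 20, and 20 ≠ 19  ✓
[7] R = 2, but 2 is required to differ  ✗
[8] W = 9 = 9 (first disjunct)  ✓
[9] S = V = 4, not all different  ✗
[10] T = 20, W = 9; 20 ≥ 9  ✓
[11] 3P + 2S = 3(13) + 2(4) = 47  ✓
[12] R + Q = 18; 18 mod 6 = 0, not 2  ✗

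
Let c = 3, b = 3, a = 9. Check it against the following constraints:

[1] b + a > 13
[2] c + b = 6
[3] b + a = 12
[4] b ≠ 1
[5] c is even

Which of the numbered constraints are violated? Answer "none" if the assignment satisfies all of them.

Violated: 1 and 5.

[1] b + a = 3 + 9 = 12; 12 ≤ 13, bound 13 not met  ✗
[2] c + b = 3 + 3 = 6  ✓
[3] b + a = 3 + 9 = 12  ✓
[4] b = 3, and 3 ≠ 1  ✓
[5] c = 3 is odd  ✗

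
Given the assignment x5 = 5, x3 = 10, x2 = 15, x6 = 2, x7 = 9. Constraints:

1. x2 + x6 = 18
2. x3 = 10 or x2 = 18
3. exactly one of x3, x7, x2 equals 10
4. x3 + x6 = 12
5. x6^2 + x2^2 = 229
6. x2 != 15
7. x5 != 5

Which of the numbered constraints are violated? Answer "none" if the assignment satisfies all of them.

1. x2 + x6 = 15 + 2 = 17, not 18 — violated.
2. x3 = 10 = 10 (first disjunct) — satisfied.
3. x3=10, x7=9, x2=15; 1 of them equals 10 — satisfied.
4. x3 + x6 = 10 + 2 = 12 — satisfied.
5. x6^2 + x2^2 = 2^2 + 15^2 = 4 + 225 = 229 — satisfied.
6. x2 = 15, but 15 is required to differ — violated.
7. x5 = 5, but 5 is required to differ — violated.

No — constraints 1, 6, and 7 are not satisfied.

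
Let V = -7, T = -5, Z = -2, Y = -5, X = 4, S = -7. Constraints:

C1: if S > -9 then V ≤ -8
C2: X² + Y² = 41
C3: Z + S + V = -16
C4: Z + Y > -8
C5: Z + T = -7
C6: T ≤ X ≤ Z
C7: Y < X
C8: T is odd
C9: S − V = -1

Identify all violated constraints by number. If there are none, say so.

Constraints 1, 6, 9 are violated.

C1: S = -7 > -9, so we need V ≤ -8; but V = -7 > -8 — does not hold.
C2: X² + Y² = 4² + (-5)² = 16 + 25 = 41 — holds.
C3: Z + S + V = -2 + (-7) + (-7) = -16 — holds.
C4: Z + Y = -2 + (-5) = -7; -7 > -8 — holds.
C5: Z + T = -2 + (-5) = -7 — holds.
C6: values -5, 4, -2; X = 4 is not ≤ Z = -2 — does not hold.
C7: Y = -5, X = 4; -5 < 4 — holds.
C8: T = -5 is odd — holds.
C9: S − V = -7 − (-7) = 0, not -1 — does not hold.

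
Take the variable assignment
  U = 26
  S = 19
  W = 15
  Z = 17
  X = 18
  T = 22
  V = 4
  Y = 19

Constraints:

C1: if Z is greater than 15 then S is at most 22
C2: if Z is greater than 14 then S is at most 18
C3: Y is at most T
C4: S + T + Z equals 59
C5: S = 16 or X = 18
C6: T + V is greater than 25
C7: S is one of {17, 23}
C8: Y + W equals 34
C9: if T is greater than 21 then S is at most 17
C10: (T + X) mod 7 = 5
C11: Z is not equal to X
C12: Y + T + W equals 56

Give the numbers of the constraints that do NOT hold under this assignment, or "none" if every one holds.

C1: Z = 17 > 15, so we need S ≤ 22; S = 19 ≤ 22 — holds.
C2: Z = 17 > 14, so we need S ≤ 18; but S = 19 > 18 — does not hold.
C3: Y = 19, T = 22; 19 ≤ 22 — holds.
C4: S + T + Z = 19 + 22 + 17 = 58, not 59 — does not hold.
C5: S = 19 ≠ 16, but X = 18 = 18 (second disjunct) — holds.
C6: T + V = 22 + 4 = 26; 26 > 25 — holds.
C7: S = 19 is not in {17, 23} — does not hold.
C8: Y + W = 19 + 15 = 34 — holds.
C9: T = 22 > 21, so we need S ≤ 17; but S = 19 > 17 — does not hold.
C10: T + X = 40; 40 mod 7 = 5 — holds.
C11: Z = 17, X = 18; distinct — holds.
C12: Y + T + W = 19 + 22 + 15 = 56 — holds.

No — constraints 2, 4, 7, and 9 are not satisfied.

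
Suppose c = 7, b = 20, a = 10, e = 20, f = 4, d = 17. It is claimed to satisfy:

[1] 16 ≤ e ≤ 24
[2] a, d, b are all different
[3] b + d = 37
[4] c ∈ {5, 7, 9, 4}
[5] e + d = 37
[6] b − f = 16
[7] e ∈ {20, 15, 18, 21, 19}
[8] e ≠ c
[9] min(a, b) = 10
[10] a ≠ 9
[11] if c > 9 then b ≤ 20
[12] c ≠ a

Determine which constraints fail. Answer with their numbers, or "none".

Yes — all constraints hold.

[1] e = 20 lies in [16, 24]  true
[2] values 10, 17, 20 are pairwise distinct  true
[3] b + d = 20 + 17 = 37  true
[4] c = 7 is in {5, 7, 9, 4}  true
[5] e + d = 20 + 17 = 37  true
[6] b − f = 20 − 4 = 16  true
[7] e = 20 is in {20, 15, 18, 21, 19}  true
[8] e = 20, c = 7; distinct  true
[9] min(10, 20) = 10  true
[10] a = 10, and 10 ≠ 9  true
[11] c = 7, not > 9; antecedent false, conditional vacuously true  true
[12] c = 7, a = 10; distinct  true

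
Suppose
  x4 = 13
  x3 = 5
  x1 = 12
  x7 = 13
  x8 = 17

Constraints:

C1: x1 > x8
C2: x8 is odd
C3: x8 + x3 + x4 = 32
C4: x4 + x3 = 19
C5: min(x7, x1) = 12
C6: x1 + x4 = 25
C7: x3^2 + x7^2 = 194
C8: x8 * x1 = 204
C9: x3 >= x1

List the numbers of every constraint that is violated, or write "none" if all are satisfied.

Violated: 1, 3, 4, 9.

C1: x1 = 12, x8 = 17; 12 ≤ 17 (want >) — violated.
C2: x8 = 17 is odd — satisfied.
C3: x8 + x3 + x4 = 17 + 5 + 13 = 35, not 32 — violated.
C4: x4 + x3 = 13 + 5 = 18, not 19 — violated.
C5: min(13, 12) = 12 — satisfied.
C6: x1 + x4 = 12 + 13 = 25 — satisfied.
C7: x3^2 + x7^2 = 5^2 + 13^2 = 25 + 169 = 194 — satisfied.
C8: x8 * x1 = 17 * 12 = 204 — satisfied.
C9: x3 = 5, x1 = 12; 5 < 12 (want ≥) — violated.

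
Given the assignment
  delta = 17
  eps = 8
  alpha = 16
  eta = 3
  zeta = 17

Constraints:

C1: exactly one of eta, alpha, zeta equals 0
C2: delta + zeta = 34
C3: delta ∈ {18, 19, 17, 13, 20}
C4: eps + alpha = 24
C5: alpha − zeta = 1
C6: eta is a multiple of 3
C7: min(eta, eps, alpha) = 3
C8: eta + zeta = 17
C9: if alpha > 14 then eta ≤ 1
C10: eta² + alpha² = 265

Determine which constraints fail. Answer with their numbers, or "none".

C1: eta=3, alpha=16, zeta=17; 0 of them equal 0, not exactly one  no
C2: delta + zeta = 17 + 17 = 34  yes
C3: delta = 17 is in {18, 19, 17, 13, 20}  yes
C4: eps + alpha = 8 + 16 = 24  yes
C5: alpha − zeta = 16 − 17 = -1, not 1  no
C6: 3 / 3 = 1, so 3 divides 3  yes
C7: min(3, 8, 16) = 3  yes
C8: eta + zeta = 3 + 17 = 20, not 17  no
C9: alpha = 16 > 14, so we need eta ≤ 1; but eta = 3 > 1  no
C10: eta² + alpha² = 3² + 16² = 9 + 256 = 265  yes

No — constraints 1, 5, 8, 9 are not satisfied.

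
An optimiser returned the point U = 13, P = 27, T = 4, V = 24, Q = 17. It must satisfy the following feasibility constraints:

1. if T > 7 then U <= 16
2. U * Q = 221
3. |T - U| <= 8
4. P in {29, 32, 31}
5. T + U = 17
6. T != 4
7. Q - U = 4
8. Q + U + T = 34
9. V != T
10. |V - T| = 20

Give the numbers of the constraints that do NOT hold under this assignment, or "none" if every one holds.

1. T = 4, not > 7; antecedent false, conditional vacuously true  holds
2. U * Q = 13 * 17 = 221  holds
3. |4 - 13| = 9; 9 > 8, exceeds bound 8  fails
4. P = 27 is not in {29, 32, 31}  fails
5. T + U = 4 + 13 = 17  holds
6. T = 4, but 4 is required to differ  fails
7. Q - U = 17 - 13 = 4  holds
8. Q + U + T = 17 + 13 + 4 = 34  holds
9. V = 24, T = 4; distinct  holds
10. |24 - 4| = 20  holds

Constraints 3, 4, and 6 are violated.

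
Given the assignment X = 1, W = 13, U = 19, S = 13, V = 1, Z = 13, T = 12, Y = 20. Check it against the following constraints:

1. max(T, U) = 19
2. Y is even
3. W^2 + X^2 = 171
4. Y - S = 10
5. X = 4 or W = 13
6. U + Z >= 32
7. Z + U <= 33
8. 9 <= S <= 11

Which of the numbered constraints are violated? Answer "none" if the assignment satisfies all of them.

Constraints 3, 4, 8 do not hold.

1. max(12, 19) = 19  ✓
2. Y = 20 is even  ✓
3. W^2 + X^2 = 13^2 + 1^2 = 169 + 1 = 170, not 171  ✗
4. Y - S = 20 - 13 = 7, not 10  ✗
5. X = 1 ≠ 4, but W = 13 = 13 (second disjunct)  ✓
6. U + Z = 19 + 13 = 32; 32 ≥ 32  ✓
7. Z + U = 13 + 19 = 32; 32 ≤ 33  ✓
8. S = 13 is outside [9, 11]  ✗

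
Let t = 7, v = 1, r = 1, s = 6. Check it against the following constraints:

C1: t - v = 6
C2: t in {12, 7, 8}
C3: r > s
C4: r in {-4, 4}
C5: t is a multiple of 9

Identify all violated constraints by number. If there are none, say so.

Constraints 3, 4, and 5 do not hold.

C1: t - v = 7 - 1 = 6  true
C2: t = 7 is in {12, 7, 8}  true
C3: r = 1, s = 6; 1 ≤ 6 (want >)  false
C4: r = 1 is not in {-4, 4}  false
C5: 7 = 9*0 + 7, so 9 does not divide 7  false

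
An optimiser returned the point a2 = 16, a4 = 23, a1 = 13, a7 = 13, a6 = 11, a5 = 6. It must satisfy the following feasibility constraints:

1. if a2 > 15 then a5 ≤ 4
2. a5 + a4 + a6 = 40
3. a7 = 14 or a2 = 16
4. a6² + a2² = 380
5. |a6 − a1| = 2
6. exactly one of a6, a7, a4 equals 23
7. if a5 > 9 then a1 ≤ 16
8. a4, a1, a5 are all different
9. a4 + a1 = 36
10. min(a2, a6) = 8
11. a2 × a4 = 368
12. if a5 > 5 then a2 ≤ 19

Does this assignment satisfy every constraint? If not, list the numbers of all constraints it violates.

Constraints 1, 4, 10 do not hold.

1. a2 = 16 > 15, so we need a5 ≤ 4; but a5 = 6 > 4  ✘
2. a5 + a4 + a6 = 6 + 23 + 11 = 40  ✔
3. a7 = 13 ≠ 14, but a2 = 16 = 16 (second disjunct)  ✔
4. a6² + a2² = 11² + 16² = 121 + 256 = 377, not 380  ✘
5. |11 − 13| = 2  ✔
6. a6=11, a7=13, a4=23; 1 of them equals 23  ✔
7. a5 = 6, not > 9; antecedent false, conditional vacuously true  ✔
8. values 23, 13, 6 are pairwise distinct  ✔
9. a4 + a1 = 23 + 13 = 36  ✔
10. min(16, 11) = 11, not 8  ✘
11. a2 × a4 = 16 × 23 = 368  ✔
12. a5 = 6 > 5, so we need a2 ≤ 19; a2 = 16 ≤ 19  ✔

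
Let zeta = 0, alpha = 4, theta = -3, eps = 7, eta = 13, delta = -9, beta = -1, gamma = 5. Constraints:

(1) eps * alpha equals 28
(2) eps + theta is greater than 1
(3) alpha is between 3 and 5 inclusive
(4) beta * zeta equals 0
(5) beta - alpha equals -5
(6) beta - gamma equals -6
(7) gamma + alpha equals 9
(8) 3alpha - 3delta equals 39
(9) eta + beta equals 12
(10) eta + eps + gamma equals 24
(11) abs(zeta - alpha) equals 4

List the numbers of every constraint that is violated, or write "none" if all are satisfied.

(1) eps * alpha = 7 * 4 = 28  ✔
(2) eps + theta = 7 + (-3) = 4; 4 > 1  ✔
(3) alpha = 4 lies in [3, 5]  ✔
(4) beta * zeta = -1 * 0 = 0  ✔
(5) beta - alpha = -1 - 4 = -5  ✔
(6) beta - gamma = -1 - 5 = -6  ✔
(7) gamma + alpha = 5 + 4 = 9  ✔
(8) 3alpha - 3delta = 3(4) - 3(-9) = 39  ✔
(9) eta + beta = 13 + (-1) = 12  ✔
(10) eta + eps + gamma = 13 + 7 + 5 = 25, not 24  ✘
(11) abs(0 - 4) = 4  ✔

Constraint 10 does not hold.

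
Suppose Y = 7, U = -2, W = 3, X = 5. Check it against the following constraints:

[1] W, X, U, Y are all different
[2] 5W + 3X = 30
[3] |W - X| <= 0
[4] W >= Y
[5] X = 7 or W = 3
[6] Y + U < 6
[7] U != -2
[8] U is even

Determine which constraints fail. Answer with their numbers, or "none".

No — constraints 3, 4, and 7 are not satisfied.

[1] values 3, 5, -2, 7 are pairwise distinct — OK.
[2] 5W + 3X = 5(3) + 3(5) = 30 — OK.
[3] |3 - 5| = 2; 2 > 0, exceeds bound 0 — violated.
[4] W = 3, Y = 7; 3 < 7 (want ≥) — violated.
[5] X = 5 ≠ 7, but W = 3 = 3 (second disjunct) — OK.
[6] Y + U = 7 + (-2) = 5; 5 < 6 — OK.
[7] U = -2, but -2 is required to differ — violated.
[8] U = -2 is even — OK.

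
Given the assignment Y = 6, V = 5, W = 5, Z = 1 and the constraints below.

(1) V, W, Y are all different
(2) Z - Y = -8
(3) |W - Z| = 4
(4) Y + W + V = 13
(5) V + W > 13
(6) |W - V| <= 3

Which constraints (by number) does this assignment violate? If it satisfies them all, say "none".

(1) V = W = 5, not all different — does not hold.
(2) Z - Y = 1 - 6 = -5, not -8 — does not hold.
(3) |5 - 1| = 4 — holds.
(4) Y + W + V = 6 + 5 + 5 = 16, not 13 — does not hold.
(5) V + W = 5 + 5 = 10; 10 ≤ 13, bound 13 not met — does not hold.
(6) |5 - 5| = 0; 0 ≤ 3 — holds.

No — constraints 1, 2, 4, and 5 are not satisfied.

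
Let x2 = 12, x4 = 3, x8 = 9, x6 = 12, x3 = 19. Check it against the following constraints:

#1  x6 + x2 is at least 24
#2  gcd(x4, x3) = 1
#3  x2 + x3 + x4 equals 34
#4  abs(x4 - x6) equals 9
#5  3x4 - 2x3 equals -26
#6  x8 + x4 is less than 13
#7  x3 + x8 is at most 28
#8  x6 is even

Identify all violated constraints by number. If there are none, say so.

#1 x6 + x2 = 12 + 12 = 24; 24 ≥ 24  yes
#2 gcd(3, 19) = 1  yes
#3 x2 + x3 + x4 = 12 + 19 + 3 = 34  yes
#4 abs(3 - 12) = 9  yes
#5 3x4 - 2x3 = 3(3) - 2(19) = -29, not -26  no
#6 x8 + x4 = 9 + 3 = 12; 12 < 13  yes
#7 x3 + x8 = 19 + 9 = 28; 28 ≤ 28  yes
#8 x6 = 12 is even  yes

The assignment fails constraint 5.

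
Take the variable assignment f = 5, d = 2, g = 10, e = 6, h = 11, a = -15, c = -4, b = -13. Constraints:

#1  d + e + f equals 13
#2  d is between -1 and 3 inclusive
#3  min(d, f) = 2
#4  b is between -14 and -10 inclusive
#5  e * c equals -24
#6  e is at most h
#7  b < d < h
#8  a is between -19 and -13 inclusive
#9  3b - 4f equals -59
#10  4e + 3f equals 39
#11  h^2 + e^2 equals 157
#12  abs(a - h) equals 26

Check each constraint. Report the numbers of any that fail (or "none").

No violations.

#1 d + e + f = 2 + 6 + 5 = 13  ✔
#2 d = 2 lies in [-1, 3]  ✔
#3 min(2, 5) = 2  ✔
#4 b = -13 lies in [-14, -10]  ✔
#5 e * c = 6 * (-4) = -24  ✔
#6 e = 6, h = 11; 6 ≤ 11  ✔
#7 values -13 < 2 < 11  ✔
#8 a = -15 lies in [-19, -13]  ✔
#9 3b - 4f = 3(-13) - 4(5) = -59  ✔
#10 4e + 3f = 4(6) + 3(5) = 39  ✔
#11 h^2 + e^2 = 11^2 + 6^2 = 121 + 36 = 157  ✔
#12 abs(-15 - 11) = 26  ✔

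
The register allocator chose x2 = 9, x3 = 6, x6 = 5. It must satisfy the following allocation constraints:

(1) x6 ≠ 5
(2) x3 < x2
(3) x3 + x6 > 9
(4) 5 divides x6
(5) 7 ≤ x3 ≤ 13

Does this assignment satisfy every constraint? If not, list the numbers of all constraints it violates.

(1) x6 = 5, but 5 is required to differ  FAIL
(2) x3 = 6, x2 = 9; 6 < 9  OK
(3) x3 + x6 = 6 + 5 = 11; 11 > 9  OK
(4) 5 / 5 = 1, so 5 divides 5  OK
(5) x3 = 6 is outside [7, 13]  FAIL

No — constraints 1 and 5 are not satisfied.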